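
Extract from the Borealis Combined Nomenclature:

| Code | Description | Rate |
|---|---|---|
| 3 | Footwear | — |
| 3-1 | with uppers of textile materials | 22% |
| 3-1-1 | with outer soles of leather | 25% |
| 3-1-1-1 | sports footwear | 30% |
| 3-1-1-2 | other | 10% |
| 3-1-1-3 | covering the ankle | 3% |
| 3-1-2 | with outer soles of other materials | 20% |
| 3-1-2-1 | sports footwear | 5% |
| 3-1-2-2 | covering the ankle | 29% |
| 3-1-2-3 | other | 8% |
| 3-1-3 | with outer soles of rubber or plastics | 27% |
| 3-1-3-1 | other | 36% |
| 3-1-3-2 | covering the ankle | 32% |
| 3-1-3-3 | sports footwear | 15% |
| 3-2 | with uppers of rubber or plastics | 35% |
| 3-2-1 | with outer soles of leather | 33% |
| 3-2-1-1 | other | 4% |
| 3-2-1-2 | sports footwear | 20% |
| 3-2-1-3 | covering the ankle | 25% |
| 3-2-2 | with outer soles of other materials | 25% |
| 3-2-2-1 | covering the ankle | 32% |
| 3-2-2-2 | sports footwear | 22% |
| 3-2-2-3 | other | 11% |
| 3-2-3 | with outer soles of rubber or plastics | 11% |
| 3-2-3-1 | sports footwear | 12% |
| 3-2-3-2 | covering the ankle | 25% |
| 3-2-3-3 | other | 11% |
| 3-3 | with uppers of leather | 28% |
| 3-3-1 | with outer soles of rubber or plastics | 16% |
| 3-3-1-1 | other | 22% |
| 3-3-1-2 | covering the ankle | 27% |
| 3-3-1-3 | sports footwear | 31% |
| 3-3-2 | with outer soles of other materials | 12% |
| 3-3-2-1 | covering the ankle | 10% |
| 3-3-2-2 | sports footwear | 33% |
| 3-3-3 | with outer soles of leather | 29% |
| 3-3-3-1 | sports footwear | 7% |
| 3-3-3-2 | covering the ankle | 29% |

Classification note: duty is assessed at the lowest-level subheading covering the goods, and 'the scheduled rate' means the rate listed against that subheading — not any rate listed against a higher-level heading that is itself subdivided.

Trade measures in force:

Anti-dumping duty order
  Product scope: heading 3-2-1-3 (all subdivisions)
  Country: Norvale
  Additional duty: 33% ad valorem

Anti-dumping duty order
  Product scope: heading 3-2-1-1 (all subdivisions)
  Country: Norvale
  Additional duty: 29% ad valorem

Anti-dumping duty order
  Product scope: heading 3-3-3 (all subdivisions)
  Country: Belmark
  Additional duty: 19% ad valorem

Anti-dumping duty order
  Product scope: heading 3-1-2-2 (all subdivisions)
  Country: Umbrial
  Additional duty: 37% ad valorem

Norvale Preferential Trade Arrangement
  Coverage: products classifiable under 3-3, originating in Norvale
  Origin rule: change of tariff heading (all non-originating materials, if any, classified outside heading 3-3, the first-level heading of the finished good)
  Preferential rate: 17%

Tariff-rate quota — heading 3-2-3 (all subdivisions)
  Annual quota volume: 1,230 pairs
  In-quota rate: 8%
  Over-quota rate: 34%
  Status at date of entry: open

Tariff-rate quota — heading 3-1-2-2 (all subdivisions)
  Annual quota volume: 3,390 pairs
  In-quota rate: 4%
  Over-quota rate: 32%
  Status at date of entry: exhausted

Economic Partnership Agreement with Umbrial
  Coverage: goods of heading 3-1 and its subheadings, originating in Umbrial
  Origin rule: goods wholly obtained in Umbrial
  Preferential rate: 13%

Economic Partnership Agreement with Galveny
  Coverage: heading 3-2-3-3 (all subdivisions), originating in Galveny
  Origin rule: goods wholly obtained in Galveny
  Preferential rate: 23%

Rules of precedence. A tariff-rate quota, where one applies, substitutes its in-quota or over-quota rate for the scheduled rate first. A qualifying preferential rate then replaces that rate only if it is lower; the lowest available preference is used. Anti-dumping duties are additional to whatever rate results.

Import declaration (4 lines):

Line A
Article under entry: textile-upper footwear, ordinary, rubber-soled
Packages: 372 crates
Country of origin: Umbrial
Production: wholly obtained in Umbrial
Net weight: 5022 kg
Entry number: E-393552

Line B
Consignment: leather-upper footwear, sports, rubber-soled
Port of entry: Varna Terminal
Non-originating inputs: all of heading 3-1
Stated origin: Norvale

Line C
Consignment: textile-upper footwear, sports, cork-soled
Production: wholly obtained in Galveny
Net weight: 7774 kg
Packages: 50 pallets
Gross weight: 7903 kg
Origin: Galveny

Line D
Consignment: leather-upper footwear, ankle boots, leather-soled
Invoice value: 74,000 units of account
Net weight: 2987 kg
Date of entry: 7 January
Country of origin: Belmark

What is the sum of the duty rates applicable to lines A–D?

Line A: textile-upper → 3-1; rubber-soled → 3-1-3; ordinary → 3-1-3-1. Scheduled 36%. Umbrial agreement on 3-1: wholly obtained → 13% available; preferential 13%. → 13%.
Line B: leather-upper → 3-3; rubber-soled → 3-3-1; sports → 3-3-1-3. Scheduled 31%. Norvale agreement on 3-3: CTH met → 17% available; preferential 17%. → 17%.
Line C: textile-upper → 3-1; cork-soled → 3-1-2; sports → 3-1-2-1. Scheduled 5%. Galveny agreement on 3-2-3-3: 3-1-2-1 not covered. → 5%.
Line D: leather-upper → 3-3; leather-soled → 3-3-3; ankle boots → 3-3-3-2. Scheduled 29%. anti-dumping (Belmark, 3-3-3): +19%; total 29% + 19% = 48%. → 48%.
Sum: 13% + 17% + 5% + 48% = 83%.

83%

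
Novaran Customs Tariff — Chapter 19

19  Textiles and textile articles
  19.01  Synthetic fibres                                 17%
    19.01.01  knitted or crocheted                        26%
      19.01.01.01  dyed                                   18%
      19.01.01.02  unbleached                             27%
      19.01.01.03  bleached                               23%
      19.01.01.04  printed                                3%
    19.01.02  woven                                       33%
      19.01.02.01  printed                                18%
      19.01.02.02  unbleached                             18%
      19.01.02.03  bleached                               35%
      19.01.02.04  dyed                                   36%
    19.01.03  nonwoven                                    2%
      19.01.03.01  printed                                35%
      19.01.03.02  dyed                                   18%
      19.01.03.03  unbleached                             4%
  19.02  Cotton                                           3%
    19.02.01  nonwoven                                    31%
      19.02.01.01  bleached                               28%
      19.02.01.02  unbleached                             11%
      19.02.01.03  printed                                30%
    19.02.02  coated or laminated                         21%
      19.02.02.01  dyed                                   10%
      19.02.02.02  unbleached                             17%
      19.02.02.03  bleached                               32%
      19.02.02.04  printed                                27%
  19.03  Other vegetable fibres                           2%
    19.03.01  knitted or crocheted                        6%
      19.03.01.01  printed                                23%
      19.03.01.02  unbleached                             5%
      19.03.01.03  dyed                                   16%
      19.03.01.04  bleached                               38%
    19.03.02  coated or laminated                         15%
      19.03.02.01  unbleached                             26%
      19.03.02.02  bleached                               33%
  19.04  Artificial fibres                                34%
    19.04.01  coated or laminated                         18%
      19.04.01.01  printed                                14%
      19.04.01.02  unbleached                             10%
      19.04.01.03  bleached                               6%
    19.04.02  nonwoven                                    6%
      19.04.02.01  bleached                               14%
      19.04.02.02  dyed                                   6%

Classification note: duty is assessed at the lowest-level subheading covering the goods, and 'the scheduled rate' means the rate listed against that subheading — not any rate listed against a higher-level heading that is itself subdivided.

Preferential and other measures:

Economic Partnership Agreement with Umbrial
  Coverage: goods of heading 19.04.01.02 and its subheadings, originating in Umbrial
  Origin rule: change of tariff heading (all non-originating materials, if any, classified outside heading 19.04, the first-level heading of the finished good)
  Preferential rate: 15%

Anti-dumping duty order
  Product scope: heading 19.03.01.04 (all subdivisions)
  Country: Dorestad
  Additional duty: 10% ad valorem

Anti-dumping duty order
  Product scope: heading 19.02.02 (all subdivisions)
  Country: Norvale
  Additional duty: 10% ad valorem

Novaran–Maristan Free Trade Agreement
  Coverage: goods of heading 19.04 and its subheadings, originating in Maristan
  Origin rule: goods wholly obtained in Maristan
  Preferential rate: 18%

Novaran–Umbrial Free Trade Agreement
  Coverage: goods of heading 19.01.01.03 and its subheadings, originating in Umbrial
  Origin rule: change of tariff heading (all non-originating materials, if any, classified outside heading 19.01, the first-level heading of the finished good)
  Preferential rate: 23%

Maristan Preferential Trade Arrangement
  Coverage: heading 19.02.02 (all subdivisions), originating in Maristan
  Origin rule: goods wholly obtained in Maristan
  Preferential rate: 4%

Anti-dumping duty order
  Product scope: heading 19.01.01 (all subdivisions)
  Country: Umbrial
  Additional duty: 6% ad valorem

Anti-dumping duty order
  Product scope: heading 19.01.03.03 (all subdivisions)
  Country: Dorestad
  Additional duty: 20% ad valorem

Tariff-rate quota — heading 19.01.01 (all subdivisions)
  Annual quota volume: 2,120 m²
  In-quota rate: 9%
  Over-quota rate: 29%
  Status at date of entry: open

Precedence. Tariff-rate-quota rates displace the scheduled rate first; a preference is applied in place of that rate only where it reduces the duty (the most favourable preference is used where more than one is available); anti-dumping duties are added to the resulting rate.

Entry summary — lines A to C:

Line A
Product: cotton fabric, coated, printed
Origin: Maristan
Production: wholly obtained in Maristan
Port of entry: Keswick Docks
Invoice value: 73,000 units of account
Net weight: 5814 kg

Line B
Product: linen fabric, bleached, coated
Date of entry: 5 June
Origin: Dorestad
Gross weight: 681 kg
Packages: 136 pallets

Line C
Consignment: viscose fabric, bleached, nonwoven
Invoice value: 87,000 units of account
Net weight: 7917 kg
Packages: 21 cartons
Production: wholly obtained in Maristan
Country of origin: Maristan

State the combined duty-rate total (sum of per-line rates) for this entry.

51%

Line A: cotton → 19.02; coated → 19.02.02; printed → 19.02.02.04. Scheduled 27%. Maristan agreement on 19.04: 19.02.02.04 not covered; Maristan agreement on 19.02.02: wholly obtained → 4% available; preferential 4%. → 4%.
Line B: linen → 19.03; coated → 19.03.02; bleached → 19.03.02.02. Scheduled 33%. No special measure applies. → 33%.
Line C: viscose → 19.04; nonwoven → 19.04.02; bleached → 19.04.02.01. Scheduled 14%. Maristan agreement on 19.04: wholly obtained → 18% available; Maristan agreement on 19.02.02: 19.04.02.01 not covered; preference 18% not lower than 14% → no reduction. → 14%.
Sum: 4% + 33% + 14% = 51%.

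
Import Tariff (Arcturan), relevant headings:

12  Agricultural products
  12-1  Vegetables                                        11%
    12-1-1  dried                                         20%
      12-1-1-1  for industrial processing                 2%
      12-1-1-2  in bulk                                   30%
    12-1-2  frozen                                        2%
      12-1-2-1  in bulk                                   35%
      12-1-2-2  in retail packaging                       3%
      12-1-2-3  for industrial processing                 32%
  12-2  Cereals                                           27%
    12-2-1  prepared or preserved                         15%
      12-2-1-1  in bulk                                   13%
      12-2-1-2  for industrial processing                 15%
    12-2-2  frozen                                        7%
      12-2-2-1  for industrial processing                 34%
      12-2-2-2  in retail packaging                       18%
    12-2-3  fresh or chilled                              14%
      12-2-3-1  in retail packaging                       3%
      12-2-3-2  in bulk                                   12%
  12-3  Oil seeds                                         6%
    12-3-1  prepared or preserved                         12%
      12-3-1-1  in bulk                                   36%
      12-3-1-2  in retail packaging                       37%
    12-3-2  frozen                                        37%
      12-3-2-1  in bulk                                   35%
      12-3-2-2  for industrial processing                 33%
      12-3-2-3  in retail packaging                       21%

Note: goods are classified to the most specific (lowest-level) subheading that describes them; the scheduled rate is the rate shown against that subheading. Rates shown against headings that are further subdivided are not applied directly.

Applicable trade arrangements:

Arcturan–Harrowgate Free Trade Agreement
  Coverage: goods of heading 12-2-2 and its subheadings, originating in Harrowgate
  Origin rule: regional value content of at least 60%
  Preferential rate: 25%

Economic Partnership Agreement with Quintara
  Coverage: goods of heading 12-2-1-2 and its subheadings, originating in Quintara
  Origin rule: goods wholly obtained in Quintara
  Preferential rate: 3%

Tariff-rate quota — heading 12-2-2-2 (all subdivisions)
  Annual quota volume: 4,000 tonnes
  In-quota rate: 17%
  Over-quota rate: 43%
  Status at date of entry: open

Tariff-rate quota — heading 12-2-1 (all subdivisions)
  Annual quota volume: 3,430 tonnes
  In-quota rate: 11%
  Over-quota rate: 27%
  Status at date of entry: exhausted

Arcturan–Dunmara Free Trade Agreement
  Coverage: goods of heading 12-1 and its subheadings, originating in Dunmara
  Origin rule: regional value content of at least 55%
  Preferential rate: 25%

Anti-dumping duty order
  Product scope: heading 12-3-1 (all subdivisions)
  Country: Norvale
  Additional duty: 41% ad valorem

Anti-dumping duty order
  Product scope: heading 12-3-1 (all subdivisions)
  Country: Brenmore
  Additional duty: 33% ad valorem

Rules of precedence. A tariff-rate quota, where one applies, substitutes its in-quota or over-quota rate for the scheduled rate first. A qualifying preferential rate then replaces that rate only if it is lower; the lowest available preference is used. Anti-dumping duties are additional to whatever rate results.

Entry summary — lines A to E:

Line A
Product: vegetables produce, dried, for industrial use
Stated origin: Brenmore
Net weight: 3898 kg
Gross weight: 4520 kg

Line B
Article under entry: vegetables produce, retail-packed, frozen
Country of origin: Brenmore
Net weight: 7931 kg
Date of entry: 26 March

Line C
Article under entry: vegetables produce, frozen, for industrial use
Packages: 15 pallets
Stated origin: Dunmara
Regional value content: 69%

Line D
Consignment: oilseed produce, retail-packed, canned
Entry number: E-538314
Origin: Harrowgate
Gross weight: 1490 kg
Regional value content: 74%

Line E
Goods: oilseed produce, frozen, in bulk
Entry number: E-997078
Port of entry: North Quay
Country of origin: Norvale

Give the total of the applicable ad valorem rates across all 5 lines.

Line A: vegetables → 12-1; dried → 12-1-1; for industrial use → 12-1-1-1. Scheduled 2%. No special measure applies. → 2%.
Line B: vegetables → 12-1; frozen → 12-1-2; retail-packed → 12-1-2-2. Scheduled 3%. No special measure applies. → 3%.
Line C: vegetables → 12-1; frozen → 12-1-2; for industrial use → 12-1-2-3. Scheduled 32%. Dunmara agreement on 12-1: RVC ≥ 55% → 25% available; preferential 25%. → 25%.
Line D: oilseed → 12-3; canned → 12-3-1; retail-packed → 12-3-1-2. Scheduled 37%. Harrowgate agreement on 12-2-2: 12-3-1-2 not covered. → 37%.
Line E: oilseed → 12-3; frozen → 12-3-2; in bulk → 12-3-2-1. Scheduled 35%. No special measure applies. → 35%.
Sum: 2% + 3% + 25% + 37% + 35% = 102%.

102%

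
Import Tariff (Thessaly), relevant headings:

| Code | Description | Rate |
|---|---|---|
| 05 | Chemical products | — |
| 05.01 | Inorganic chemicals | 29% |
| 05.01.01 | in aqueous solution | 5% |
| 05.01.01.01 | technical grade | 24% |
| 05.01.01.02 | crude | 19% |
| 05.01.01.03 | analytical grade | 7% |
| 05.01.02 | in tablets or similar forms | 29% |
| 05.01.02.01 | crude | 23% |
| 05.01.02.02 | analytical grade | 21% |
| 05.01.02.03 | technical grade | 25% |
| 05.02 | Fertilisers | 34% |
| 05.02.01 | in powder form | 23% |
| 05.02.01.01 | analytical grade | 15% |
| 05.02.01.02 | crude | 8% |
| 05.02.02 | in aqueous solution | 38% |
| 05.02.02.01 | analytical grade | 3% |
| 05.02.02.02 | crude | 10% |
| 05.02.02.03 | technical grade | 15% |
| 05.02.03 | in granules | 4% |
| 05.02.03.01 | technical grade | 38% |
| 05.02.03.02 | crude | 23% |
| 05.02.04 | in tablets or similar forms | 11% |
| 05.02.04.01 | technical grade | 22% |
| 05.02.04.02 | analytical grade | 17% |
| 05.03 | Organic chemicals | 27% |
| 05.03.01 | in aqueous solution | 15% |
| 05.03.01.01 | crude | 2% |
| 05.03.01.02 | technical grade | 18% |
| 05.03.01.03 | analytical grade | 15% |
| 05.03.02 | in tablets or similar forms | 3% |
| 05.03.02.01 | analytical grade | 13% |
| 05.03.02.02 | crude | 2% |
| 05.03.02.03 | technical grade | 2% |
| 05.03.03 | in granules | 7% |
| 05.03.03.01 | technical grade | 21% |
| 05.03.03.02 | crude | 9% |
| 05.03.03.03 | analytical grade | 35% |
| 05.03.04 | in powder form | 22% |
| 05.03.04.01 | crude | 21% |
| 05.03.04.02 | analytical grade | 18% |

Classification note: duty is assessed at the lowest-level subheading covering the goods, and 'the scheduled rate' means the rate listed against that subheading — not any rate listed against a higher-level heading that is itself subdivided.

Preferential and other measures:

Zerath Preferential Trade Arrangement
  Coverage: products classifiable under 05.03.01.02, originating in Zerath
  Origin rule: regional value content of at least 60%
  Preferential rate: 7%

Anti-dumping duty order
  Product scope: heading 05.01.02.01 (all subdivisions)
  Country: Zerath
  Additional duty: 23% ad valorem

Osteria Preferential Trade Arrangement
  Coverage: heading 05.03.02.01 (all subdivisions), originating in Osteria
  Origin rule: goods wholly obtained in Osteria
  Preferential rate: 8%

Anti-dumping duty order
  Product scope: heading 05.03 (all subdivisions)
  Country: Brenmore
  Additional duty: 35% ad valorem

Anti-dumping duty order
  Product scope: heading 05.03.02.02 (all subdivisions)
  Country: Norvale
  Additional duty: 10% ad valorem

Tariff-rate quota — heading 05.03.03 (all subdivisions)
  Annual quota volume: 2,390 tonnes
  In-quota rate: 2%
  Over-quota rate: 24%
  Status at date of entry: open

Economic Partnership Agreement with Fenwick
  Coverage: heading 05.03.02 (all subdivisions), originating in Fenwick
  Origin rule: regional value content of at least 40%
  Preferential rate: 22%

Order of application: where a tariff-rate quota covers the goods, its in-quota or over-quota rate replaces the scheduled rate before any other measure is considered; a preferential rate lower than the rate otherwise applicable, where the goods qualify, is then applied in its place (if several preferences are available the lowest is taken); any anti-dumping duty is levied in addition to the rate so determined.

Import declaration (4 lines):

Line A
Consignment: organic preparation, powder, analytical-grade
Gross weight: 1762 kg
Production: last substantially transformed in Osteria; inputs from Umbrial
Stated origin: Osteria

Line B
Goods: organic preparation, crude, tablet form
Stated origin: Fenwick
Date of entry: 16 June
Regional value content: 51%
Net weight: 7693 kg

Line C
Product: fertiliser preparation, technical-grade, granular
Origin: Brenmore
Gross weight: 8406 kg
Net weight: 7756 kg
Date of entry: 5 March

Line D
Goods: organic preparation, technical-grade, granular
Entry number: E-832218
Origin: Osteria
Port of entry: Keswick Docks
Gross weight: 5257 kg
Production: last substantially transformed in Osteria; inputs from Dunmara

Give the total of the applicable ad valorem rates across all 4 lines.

60%

Line A: organic → 05.03; powder → 05.03.04; analytical-grade → 05.03.04.02. Scheduled 18%. Osteria agreement on 05.03.02.01: 05.03.04.02 not covered. → 18%.
Line B: organic → 05.03; tablet form → 05.03.02; crude → 05.03.02.02. Scheduled 2%. Fenwick agreement on 05.03.02: RVC ≥ 40% → 22% available; preference 22% not lower than 2% → no reduction. → 2%.
Line C: fertiliser → 05.02; granular → 05.02.03; technical-grade → 05.02.03.01. Scheduled 38%. No special measure applies. → 38%.
Line D: organic → 05.03; granular → 05.03.03; technical-grade → 05.03.03.01. Scheduled 21%. quota on 05.03.03 open → in-quota 2%; Osteria agreement on 05.03.02.01: 05.03.03.01 not covered. → 2%.
Sum: 18% + 2% + 38% + 2% = 60%.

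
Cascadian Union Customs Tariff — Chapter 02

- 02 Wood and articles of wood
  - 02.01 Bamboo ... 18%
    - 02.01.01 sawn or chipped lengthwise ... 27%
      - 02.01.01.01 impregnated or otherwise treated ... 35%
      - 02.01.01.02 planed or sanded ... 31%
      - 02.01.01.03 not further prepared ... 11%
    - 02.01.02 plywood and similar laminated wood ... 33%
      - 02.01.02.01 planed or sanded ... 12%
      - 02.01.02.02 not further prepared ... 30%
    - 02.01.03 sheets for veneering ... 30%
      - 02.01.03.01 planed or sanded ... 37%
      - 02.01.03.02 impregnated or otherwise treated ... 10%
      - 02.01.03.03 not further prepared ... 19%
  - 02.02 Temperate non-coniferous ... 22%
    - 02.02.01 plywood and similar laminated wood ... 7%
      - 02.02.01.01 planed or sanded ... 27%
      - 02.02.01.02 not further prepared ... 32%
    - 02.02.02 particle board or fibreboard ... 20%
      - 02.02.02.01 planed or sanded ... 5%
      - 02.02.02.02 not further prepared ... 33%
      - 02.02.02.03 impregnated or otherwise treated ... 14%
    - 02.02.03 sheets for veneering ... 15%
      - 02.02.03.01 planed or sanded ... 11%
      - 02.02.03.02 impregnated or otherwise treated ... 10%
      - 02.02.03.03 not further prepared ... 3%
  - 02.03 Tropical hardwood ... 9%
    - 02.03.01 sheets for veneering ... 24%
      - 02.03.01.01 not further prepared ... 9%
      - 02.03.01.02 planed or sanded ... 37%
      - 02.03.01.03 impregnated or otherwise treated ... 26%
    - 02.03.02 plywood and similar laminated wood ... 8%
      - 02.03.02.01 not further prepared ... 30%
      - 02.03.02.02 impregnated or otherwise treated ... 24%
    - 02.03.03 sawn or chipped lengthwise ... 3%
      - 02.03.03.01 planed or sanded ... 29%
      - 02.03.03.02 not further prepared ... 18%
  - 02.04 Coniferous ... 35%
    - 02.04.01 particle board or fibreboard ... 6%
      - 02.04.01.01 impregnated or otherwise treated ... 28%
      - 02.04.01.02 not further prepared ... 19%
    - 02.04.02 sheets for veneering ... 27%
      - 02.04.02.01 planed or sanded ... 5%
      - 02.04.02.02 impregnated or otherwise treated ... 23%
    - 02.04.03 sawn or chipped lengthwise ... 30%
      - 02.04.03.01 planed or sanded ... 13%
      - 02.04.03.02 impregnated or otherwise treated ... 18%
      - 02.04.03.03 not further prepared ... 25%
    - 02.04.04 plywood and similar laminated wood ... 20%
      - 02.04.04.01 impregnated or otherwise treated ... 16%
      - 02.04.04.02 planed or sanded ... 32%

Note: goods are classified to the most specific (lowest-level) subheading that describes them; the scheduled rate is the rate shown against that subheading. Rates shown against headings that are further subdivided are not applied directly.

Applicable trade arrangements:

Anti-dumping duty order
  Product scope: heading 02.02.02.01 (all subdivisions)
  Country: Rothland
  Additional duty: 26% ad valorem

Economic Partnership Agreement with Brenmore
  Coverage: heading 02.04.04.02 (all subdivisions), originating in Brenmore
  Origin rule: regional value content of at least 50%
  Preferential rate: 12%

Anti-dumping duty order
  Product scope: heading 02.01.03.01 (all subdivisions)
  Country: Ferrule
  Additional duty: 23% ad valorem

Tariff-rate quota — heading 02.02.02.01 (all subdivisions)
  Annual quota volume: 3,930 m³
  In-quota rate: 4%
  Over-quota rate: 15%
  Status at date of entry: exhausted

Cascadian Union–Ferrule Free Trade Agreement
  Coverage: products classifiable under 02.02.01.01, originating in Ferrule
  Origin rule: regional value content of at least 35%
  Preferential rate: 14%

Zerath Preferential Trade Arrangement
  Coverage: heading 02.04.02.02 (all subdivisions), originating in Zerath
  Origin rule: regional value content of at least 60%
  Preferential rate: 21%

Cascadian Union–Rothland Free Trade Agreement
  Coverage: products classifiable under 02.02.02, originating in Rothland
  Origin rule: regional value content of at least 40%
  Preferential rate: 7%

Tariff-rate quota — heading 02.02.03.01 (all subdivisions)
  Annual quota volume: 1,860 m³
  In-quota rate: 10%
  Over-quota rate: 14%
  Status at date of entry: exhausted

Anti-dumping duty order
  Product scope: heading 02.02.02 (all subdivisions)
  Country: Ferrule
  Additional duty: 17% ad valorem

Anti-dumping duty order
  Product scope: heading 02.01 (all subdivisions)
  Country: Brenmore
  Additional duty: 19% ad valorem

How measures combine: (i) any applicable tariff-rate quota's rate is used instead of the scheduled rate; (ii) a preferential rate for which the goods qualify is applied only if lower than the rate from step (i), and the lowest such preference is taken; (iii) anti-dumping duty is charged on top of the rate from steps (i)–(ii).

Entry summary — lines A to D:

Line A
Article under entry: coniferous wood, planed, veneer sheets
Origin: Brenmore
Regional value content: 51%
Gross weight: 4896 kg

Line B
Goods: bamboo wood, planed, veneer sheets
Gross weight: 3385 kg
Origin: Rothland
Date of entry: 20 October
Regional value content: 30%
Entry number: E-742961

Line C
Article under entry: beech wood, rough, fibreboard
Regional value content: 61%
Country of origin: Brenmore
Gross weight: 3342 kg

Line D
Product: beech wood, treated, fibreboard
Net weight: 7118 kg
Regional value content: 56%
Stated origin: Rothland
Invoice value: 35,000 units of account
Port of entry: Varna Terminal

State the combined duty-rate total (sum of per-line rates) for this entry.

82%

Line A: coniferous → 02.04; veneer sheets → 02.04.02; planed → 02.04.02.01. Scheduled 5%. Brenmore agreement on 02.04.04.02: 02.04.02.01 not covered. → 5%.
Line B: bamboo → 02.01; veneer sheets → 02.01.03; planed → 02.01.03.01. Scheduled 37%. Rothland agreement on 02.02.02: 02.01.03.01 not covered. → 37%.
Line C: beech → 02.02; fibreboard → 02.02.02; rough → 02.02.02.02. Scheduled 33%. Brenmore agreement on 02.04.04.02: 02.02.02.02 not covered. → 33%.
Line D: beech → 02.02; fibreboard → 02.02.02; treated → 02.02.02.03. Scheduled 14%. Rothland agreement on 02.02.02: RVC ≥ 40% → 7% available; preferential 7%. → 7%.
Sum: 5% + 37% + 33% + 7% = 82%.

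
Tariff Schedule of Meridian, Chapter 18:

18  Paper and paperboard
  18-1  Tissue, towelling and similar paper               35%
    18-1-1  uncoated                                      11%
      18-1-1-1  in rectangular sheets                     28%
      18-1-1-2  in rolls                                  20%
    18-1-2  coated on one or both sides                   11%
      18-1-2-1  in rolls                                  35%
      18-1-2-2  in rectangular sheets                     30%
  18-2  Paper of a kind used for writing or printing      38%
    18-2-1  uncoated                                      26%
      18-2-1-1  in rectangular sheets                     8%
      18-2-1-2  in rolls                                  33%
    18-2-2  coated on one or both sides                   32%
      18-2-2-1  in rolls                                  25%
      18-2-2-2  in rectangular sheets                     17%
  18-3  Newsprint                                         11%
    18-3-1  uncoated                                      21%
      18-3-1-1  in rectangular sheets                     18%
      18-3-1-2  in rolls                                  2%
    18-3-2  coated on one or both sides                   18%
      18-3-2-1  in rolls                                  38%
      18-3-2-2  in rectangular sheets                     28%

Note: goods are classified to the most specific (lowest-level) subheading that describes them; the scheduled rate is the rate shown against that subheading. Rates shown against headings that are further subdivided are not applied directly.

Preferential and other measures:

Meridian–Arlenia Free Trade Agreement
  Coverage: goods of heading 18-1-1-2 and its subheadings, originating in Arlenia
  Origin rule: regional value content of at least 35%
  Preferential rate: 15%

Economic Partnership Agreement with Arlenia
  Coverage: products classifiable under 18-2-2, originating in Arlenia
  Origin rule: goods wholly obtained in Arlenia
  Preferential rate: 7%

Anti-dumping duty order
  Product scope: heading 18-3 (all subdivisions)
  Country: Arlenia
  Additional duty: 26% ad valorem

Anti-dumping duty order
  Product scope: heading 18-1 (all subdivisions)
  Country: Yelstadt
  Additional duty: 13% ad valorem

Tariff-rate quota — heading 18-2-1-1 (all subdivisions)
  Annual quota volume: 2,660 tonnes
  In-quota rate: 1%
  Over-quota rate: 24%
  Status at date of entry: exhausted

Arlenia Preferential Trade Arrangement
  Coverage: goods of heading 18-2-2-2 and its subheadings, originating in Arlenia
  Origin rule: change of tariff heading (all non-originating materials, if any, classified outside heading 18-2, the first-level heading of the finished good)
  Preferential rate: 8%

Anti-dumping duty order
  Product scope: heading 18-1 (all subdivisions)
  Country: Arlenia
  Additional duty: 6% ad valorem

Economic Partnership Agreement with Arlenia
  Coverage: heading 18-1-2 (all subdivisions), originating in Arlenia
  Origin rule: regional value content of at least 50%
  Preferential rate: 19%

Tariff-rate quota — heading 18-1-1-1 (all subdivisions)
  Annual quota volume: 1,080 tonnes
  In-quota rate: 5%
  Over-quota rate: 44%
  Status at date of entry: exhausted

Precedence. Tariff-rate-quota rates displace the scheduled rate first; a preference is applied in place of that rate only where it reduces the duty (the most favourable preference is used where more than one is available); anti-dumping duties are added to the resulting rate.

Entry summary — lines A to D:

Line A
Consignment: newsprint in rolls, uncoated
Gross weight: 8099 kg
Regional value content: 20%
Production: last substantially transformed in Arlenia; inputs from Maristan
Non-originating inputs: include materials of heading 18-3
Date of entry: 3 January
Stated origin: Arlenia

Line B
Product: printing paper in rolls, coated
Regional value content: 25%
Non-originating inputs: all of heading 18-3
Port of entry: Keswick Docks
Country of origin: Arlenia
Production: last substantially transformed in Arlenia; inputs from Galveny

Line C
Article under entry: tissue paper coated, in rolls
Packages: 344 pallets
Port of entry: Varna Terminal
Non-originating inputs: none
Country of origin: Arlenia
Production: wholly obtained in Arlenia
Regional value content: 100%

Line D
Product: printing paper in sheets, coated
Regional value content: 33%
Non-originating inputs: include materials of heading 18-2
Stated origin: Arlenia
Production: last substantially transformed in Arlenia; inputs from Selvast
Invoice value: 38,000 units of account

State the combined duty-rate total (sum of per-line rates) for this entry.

95%

Line A: newsprint → 18-3; uncoated → 18-3-1; in rolls → 18-3-1-2. Scheduled 2%. Arlenia agreement on 18-1-1-2: 18-3-1-2 not covered; Arlenia agreement on 18-2-2: 18-3-1-2 not covered; Arlenia agreement on 18-2-2-2: 18-3-1-2 not covered; Arlenia agreement on 18-1-2: 18-3-1-2 not covered; anti-dumping (Arlenia, 18-3): +26%; total 2% + 26% = 28%. → 28%.
Line B: printing paper → 18-2; coated → 18-2-2; in rolls → 18-2-2-1. Scheduled 25%. Arlenia agreement on 18-1-1-2: 18-2-2-1 not covered; Arlenia agreement on 18-2-2: not wholly obtained; Arlenia agreement on 18-2-2-2: 18-2-2-1 not covered; Arlenia agreement on 18-1-2: 18-2-2-1 not covered. → 25%.
Line C: tissue paper → 18-1; coated → 18-1-2; in rolls → 18-1-2-1. Scheduled 35%. Arlenia agreement on 18-1-1-2: 18-1-2-1 not covered; Arlenia agreement on 18-2-2: 18-1-2-1 not covered; Arlenia agreement on 18-2-2-2: 18-1-2-1 not covered; Arlenia agreement on 18-1-2: RVC ≥ 50% → 19% available; preferential 19%; anti-dumping (Arlenia, 18-1): +6%; total 19% + 6% = 25%. → 25%.
Line D: printing paper → 18-2; coated → 18-2-2; in sheets → 18-2-2-2. Scheduled 17%. Arlenia agreement on 18-1-1-2: 18-2-2-2 not covered; Arlenia agreement on 18-2-2: not wholly obtained; Arlenia agreement on 18-2-2-2: CTH not met; Arlenia agreement on 18-1-2: 18-2-2-2 not covered. → 17%.
Sum: 28% + 25% + 25% + 17% = 95%.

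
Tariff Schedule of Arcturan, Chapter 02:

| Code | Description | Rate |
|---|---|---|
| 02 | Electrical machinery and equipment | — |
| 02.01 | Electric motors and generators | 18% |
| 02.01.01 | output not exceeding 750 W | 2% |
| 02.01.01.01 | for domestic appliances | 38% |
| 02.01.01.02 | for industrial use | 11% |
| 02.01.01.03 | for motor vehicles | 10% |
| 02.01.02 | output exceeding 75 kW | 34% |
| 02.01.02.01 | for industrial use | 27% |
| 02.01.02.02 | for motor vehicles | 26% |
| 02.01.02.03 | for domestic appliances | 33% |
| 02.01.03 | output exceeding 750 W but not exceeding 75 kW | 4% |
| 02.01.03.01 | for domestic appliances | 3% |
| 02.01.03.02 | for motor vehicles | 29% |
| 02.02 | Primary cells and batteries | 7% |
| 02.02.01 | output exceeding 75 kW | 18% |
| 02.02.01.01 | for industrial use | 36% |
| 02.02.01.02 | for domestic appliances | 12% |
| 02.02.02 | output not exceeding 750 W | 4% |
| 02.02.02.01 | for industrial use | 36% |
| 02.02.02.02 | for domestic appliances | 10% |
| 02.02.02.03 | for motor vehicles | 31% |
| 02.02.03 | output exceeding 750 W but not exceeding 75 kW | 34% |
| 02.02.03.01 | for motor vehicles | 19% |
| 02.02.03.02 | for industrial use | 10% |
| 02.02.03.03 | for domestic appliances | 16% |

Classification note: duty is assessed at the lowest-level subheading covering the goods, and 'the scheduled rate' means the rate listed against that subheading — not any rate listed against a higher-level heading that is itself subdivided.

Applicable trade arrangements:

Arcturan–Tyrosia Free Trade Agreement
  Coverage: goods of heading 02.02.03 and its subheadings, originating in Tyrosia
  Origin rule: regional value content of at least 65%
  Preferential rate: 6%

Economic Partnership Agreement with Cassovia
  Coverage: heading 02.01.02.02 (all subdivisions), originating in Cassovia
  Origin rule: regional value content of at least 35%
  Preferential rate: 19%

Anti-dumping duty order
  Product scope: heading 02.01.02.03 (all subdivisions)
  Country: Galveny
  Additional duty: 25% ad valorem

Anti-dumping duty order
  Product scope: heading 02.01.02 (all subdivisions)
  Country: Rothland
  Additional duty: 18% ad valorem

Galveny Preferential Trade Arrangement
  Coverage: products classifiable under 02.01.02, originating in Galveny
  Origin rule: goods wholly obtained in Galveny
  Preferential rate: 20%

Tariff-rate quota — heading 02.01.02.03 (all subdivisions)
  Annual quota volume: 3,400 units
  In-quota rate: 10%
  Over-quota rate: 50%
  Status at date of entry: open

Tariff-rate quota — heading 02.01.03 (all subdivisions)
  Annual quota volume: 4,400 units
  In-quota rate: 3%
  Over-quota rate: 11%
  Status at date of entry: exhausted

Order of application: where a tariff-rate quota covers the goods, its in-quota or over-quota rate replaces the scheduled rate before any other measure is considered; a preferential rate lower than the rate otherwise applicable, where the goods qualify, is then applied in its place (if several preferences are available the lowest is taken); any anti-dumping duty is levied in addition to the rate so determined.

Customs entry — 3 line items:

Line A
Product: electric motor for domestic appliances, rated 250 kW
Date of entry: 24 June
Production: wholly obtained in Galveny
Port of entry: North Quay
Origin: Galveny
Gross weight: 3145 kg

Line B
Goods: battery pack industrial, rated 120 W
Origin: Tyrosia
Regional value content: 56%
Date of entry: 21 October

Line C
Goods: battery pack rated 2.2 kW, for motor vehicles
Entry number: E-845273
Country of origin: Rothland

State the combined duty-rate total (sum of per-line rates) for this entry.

90%

Line A: electric motor → 02.01; rated 250 kW → 02.01.02; for domestic appliances → 02.01.02.03. Scheduled 33%. quota on 02.01.02.03 open → in-quota 10%; Galveny agreement on 02.01.02: wholly obtained → 20% available; preference 20% not lower than 10% → no reduction; anti-dumping (Galveny, 02.01.02.03): +25%; total 10% + 25% = 35%. → 35%.
Line B: battery pack → 02.02; rated 120 W → 02.02.02; industrial → 02.02.02.01. Scheduled 36%. Tyrosia agreement on 02.02.03: 02.02.02.01 not covered. → 36%.
Line C: battery pack → 02.02; rated 2.2 kW → 02.02.03; for motor vehicles → 02.02.03.01. Scheduled 19%. No special measure applies. → 19%.
Sum: 35% + 36% + 19% = 90%.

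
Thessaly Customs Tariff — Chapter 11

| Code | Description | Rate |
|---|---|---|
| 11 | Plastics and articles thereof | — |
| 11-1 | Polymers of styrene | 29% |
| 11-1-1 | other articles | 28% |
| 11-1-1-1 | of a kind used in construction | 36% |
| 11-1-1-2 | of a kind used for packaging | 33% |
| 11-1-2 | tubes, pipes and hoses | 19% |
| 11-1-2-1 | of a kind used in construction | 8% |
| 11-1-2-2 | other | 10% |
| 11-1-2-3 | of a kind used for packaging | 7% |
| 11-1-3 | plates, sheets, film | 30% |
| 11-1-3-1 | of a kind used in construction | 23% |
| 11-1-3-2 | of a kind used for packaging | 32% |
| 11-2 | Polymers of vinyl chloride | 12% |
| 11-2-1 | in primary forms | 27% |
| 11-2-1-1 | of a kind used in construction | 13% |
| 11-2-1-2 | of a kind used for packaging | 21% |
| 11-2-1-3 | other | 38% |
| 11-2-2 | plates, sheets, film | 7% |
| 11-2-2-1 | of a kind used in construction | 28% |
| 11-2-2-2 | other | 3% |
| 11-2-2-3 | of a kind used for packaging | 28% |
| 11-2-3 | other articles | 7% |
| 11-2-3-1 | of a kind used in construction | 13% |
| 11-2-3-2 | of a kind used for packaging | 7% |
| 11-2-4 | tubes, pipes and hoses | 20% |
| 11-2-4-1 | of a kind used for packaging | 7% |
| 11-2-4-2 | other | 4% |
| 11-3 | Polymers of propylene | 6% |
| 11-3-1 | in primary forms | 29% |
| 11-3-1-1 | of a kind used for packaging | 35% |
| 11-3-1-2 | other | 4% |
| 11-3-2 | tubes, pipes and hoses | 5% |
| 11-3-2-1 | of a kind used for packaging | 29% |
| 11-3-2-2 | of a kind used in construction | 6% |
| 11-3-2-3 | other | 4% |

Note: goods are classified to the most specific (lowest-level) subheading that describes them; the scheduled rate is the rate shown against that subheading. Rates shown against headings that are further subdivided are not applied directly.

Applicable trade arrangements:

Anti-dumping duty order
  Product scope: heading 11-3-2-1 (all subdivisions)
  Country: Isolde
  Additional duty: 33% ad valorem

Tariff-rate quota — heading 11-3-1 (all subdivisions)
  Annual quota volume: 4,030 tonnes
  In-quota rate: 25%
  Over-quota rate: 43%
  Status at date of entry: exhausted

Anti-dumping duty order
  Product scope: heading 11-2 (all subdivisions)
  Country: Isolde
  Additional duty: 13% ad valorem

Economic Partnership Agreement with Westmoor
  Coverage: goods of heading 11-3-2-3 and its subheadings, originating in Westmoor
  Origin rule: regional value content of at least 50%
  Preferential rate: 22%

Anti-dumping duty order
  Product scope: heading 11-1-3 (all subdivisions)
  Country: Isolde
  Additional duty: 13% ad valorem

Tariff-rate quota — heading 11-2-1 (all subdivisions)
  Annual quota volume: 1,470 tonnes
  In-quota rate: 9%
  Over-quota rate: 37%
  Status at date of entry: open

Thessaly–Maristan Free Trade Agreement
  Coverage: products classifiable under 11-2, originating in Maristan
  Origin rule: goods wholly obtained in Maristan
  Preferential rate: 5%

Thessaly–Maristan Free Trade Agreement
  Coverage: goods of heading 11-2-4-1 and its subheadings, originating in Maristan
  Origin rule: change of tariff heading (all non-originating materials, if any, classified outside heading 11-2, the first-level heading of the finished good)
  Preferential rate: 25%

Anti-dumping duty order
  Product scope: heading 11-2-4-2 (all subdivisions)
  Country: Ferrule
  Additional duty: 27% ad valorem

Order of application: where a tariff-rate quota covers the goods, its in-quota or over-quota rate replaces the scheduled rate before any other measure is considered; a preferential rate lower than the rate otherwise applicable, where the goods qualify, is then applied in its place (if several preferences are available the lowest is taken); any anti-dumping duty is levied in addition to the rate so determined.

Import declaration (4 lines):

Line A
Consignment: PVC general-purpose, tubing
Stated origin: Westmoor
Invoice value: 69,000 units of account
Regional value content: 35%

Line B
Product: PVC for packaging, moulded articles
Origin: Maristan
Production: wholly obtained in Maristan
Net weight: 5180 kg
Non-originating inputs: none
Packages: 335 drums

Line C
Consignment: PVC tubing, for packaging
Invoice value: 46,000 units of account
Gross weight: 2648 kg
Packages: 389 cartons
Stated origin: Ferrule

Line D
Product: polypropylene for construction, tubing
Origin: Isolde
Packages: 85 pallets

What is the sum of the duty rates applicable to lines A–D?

Line A: PVC → 11-2; tubing → 11-2-4; general-purpose → 11-2-4-2. Scheduled 4%. Westmoor agreement on 11-3-2-3: 11-2-4-2 not covered. → 4%.
Line B: PVC → 11-2; moulded articles → 11-2-3; for packaging → 11-2-3-2. Scheduled 7%. Maristan agreement on 11-2: wholly obtained → 5% available; Maristan agreement on 11-2-4-1: 11-2-3-2 not covered; preferential 5%. → 5%.
Line C: PVC → 11-2; tubing → 11-2-4; for packaging → 11-2-4-1. Scheduled 7%. No special measure applies. → 7%.
Line D: polypropylene → 11-3; tubing → 11-3-2; for construction → 11-3-2-2. Scheduled 6%. No special measure applies. → 6%.
Sum: 4% + 5% + 7% + 6% = 22%.

22%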